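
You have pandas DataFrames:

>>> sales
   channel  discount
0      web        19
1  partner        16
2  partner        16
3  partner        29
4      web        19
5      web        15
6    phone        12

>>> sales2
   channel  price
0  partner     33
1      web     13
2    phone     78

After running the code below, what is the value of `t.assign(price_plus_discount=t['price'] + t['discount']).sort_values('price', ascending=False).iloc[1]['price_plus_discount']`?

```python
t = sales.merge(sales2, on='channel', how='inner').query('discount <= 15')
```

28

merge on 'channel' (how='inner') → 7 rows:
   channel  discount  price
0      web        19     13
1  partner        16     33
2  partner        16     33
3  partner        29     33
4      web        19     13
5      web        15     13
6    phone        12     78
filter rows where discount <= 15:
  channel  discount  price
5     web        15     13
6   phone        12     78
add column price_plus_discount = t['price'] + t['discount']:
  channel  discount  price  price_plus_discount
5     web        15     13                   28
6   phone        12     78                   90
sort by price descending:
  channel  discount  price  price_plus_discount
6   phone        12     78                   90
5     web        15     13                   28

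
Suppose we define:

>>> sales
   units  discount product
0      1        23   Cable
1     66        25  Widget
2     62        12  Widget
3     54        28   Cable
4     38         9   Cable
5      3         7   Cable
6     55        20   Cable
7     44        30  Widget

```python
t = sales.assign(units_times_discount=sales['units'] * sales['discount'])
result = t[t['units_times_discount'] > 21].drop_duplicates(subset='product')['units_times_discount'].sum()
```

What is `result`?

add column units_times_discount = sales['units'] * sales['discount']:
   units  discount product  units_times_discount
0      1        23   Cable                    23
1     66        25  Widget                  1650
2     62        12  Widget                   744
3     54        28   Cable                  1512
4     38         9   Cable                   342
5      3         7   Cable                    21
6     55        20   Cable                  1100
7     44        30  Widget                  1320
filter rows where units_times_discount > 21:
   units  discount product  units_times_discount
0      1        23   Cable                    23
1     66        25  Widget                  1650
2     62        12  Widget                   744
3     54        28   Cable                  1512
4     38         9   Cable                   342
6     55        20   Cable                  1100
7     44        30  Widget                  1320
drop duplicate product (keep=first):
   units  discount product  units_times_discount
0      1        23   Cable                    23
1     66        25  Widget                  1650

1673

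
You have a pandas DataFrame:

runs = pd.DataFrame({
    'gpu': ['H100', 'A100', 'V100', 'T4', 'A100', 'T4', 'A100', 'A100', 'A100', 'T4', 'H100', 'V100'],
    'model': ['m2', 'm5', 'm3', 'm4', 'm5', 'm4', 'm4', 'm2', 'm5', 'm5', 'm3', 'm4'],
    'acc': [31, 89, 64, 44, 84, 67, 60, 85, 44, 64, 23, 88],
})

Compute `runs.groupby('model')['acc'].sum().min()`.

group by model, sum of acc:
model
m2    116
m3     87
m4    259
m5    281
Name: acc, dtype: int64

87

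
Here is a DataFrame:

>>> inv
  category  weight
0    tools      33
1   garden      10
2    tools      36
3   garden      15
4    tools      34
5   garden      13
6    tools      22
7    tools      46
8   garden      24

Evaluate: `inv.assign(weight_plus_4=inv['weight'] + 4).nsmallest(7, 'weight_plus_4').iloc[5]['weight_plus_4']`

37

add column weight_plus_4 = inv['weight'] + 4:
  category  weight  weight_plus_4
0    tools      33             37
1   garden      10             14
2    tools      36             40
3   garden      15             19
4    tools      34             38
5   garden      13             17
6    tools      22             26
7    tools      46             50
8   garden      24             28
take 7 rows with smallest weight_plus_4:
  category  weight  weight_plus_4
1   garden      10             14
5   garden      13             17
3   garden      15             19
6    tools      22             26
8   garden      24             28
0    tools      33             37
4    tools      34             38
value at position 5, column 'weight_plus_4' → 37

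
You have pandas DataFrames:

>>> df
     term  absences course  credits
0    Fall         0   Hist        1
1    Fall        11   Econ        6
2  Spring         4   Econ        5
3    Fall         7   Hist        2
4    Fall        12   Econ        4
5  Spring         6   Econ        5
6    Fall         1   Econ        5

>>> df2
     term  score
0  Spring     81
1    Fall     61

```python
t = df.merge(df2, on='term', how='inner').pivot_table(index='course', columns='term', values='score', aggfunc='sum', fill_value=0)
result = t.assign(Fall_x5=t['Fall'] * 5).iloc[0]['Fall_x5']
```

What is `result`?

merge on 'term' (how='inner') → 7 rows:
     term  absences course  credits  score
0    Fall         0   Hist        1     61
1    Fall        11   Econ        6     61
2  Spring         4   Econ        5     81
3    Fall         7   Hist        2     61
4    Fall        12   Econ        4     61
5  Spring         6   Econ        5     81
6    Fall         1   Econ        5     61
pivot: rows=course, cols=term, sum(score):
term    Fall  Spring
course              
Econ     183     162
Hist     122       0
add column Fall_x5 = t['Fall'] * 5:
term    Fall  Spring  Fall_x5
course                       
Econ     183     162      915
Hist     122       0      610
Taking the value at position 0, column 'Fall_x5' gives 915.

915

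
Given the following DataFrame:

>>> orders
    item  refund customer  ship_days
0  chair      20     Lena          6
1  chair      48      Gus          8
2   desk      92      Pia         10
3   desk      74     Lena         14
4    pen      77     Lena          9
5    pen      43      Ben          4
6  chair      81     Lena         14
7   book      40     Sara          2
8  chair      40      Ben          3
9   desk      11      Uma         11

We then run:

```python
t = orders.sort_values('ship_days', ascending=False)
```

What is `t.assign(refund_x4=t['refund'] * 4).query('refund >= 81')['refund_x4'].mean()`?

346.0

sort by ship_days descending:
    item  refund customer  ship_days
3   desk      74     Lena         14
6  chair      81     Lena         14
9   desk      11      Uma         11
2   desk      92      Pia         10
4    pen      77     Lena          9
1  chair      48      Gus          8
0  chair      20     Lena          6
5    pen      43      Ben          4
8  chair      40      Ben          3
7   book      40     Sara          2
add column refund_x4 = t['refund'] * 4:
    item  refund customer  ship_days  refund_x4
3   desk      74     Lena         14        296
6  chair      81     Lena         14        324
9   desk      11      Uma         11         44
2   desk      92      Pia         10        368
4    pen      77     Lena          9        308
1  chair      48      Gus          8        192
0  chair      20     Lena          6         80
5    pen      43      Ben          4        172
8  chair      40      Ben          3        160
7   book      40     Sara          2        160
filter rows where refund >= 81:
    item  refund customer  ship_days  refund_x4
6  chair      81     Lena         14        324
2   desk      92      Pia         10        368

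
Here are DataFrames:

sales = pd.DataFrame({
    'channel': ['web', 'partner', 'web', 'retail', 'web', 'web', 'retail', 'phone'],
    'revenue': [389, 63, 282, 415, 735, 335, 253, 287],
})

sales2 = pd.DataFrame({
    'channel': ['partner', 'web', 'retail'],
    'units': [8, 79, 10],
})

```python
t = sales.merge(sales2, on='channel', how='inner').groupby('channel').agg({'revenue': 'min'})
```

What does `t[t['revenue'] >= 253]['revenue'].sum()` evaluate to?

535

merge on 'channel' (how='inner') → 7 rows:
   channel  revenue  units
0      web      389     79
1  partner       63      8
2      web      282     79
3   retail      415     10
4      web      735     79
5      web      335     79
6   retail      253     10
group by channel, min of revenue:
         revenue
channel         
partner       63
retail       253
web          282
filter rows where revenue >= 253:
         revenue
channel         
retail       253
web          282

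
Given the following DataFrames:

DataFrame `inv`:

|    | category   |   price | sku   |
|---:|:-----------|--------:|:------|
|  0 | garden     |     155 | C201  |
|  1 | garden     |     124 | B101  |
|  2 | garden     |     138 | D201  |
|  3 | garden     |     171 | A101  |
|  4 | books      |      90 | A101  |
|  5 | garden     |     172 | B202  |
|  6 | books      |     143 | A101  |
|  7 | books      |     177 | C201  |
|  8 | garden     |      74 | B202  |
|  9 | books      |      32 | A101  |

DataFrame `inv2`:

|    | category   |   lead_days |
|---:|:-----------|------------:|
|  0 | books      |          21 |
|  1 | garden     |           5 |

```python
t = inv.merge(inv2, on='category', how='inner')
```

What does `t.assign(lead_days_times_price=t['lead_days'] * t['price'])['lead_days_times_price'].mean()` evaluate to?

merge on 'category' (how='inner') → 10 rows:
  category  price   sku  lead_days
0   garden    155  C201          5
1   garden    124  B101          5
2   garden    138  D201          5
3   garden    171  A101          5
4    books     90  A101         21
5   garden    172  B202          5
6    books    143  A101         21
7    books    177  C201         21
8   garden     74  B202          5
9    books     32  A101         21
add column lead_days_times_price = t['lead_days'] * t['price']:
  category  price   sku  lead_days  lead_days_times_price
0   garden    155  C201          5                    775
1   garden    124  B101          5                    620
2   garden    138  D201          5                    690
3   garden    171  A101          5                    855
4    books     90  A101         21                   1890
5   garden    172  B202          5                    860
6    books    143  A101         21                   3003
7    books    177  C201         21                   3717
8   garden     74  B202          5                    370
9    books     32  A101         21                    672
mean of column 'lead_days_times_price' → 1345.2

1345.2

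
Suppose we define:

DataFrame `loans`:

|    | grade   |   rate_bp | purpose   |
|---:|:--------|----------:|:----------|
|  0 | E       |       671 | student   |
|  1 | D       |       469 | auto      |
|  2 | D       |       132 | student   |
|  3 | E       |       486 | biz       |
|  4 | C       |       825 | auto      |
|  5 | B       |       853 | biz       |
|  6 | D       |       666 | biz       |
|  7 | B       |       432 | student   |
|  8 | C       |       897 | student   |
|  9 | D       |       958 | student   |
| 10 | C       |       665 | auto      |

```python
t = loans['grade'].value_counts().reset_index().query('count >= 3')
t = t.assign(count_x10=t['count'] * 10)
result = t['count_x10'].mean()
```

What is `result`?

value_counts of grade:
grade
D    4
C    3
E    2
B    2
Name: count, dtype: int64
reset_index():
  grade  count
0     D      4
1     C      3
2     E      2
3     B      2
filter rows where count >= 3:
  grade  count
0     D      4
1     C      3
add column count_x10 = t['count'] * 10:
  grade  count  count_x10
0     D      4         40
1     C      3         30

35.0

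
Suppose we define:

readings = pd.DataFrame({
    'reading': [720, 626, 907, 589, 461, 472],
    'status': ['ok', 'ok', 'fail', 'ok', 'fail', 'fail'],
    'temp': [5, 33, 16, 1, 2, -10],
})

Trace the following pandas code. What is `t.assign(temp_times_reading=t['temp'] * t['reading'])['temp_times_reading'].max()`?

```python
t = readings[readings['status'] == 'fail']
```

14512

filter rows where status == 'fail':
   reading status  temp
2      907   fail    16
4      461   fail     2
5      472   fail   -10
add column temp_times_reading = t['temp'] * t['reading']:
   reading status  temp  temp_times_reading
2      907   fail    16               14512
4      461   fail     2                 922
5      472   fail   -10               -4720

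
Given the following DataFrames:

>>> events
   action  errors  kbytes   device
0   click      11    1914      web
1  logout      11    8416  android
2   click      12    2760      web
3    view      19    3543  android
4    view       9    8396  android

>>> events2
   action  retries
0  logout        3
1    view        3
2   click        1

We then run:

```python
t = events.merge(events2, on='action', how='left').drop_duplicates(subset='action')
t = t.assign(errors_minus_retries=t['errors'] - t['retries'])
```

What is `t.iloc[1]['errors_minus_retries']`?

merge on 'action' (how='left') → 5 rows:
   action  errors  kbytes   device  retries
0   click      11    1914      web        1
1  logout      11    8416  android        3
2   click      12    2760      web        1
3    view      19    3543  android        3
4    view       9    8396  android        3
drop duplicate action (keep=first):
   action  errors  kbytes   device  retries
0   click      11    1914      web        1
1  logout      11    8416  android        3
3    view      19    3543  android        3
add column errors_minus_retries = t['errors'] - t['retries']:
   action  errors  kbytes   device  retries  errors_minus_retries
0   click      11    1914      web        1                    10
1  logout      11    8416  android        3                     8
3    view      19    3543  android        3                    16
Hence 8.

8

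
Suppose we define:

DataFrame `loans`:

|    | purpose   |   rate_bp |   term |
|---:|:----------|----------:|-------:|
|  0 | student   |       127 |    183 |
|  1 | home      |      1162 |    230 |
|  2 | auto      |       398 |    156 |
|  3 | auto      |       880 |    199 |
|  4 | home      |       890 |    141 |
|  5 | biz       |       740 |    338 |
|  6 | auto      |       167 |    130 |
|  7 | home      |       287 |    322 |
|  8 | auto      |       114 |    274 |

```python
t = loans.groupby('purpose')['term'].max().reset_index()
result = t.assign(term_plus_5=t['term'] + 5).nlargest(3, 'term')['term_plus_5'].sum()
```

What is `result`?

group by purpose, max of term:
purpose
auto       274
biz        338
home       322
student    183
Name: term, dtype: int64
reset_index():
   purpose  term
0     auto   274
1      biz   338
2     home   322
3  student   183
add column term_plus_5 = t['term'] + 5:
   purpose  term  term_plus_5
0     auto   274          279
1      biz   338          343
2     home   322          327
3  student   183          188
take 3 rows with largest term:
  purpose  term  term_plus_5
1     biz   338          343
2    home   322          327
0    auto   274          279
Reading off the sum of column 'term_plus_5', we get 949.

949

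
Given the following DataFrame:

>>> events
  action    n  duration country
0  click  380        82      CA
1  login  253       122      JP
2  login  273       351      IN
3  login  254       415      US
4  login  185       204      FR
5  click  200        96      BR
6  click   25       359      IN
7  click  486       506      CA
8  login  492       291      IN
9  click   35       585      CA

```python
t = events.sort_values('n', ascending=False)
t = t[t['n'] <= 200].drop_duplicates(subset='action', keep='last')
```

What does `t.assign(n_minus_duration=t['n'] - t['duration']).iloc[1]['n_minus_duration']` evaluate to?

-334

sort by n descending:
  action    n  duration country
8  login  492       291      IN
7  click  486       506      CA
0  click  380        82      CA
2  login  273       351      IN
3  login  254       415      US
1  login  253       122      JP
5  click  200        96      BR
4  login  185       204      FR
9  click   35       585      CA
6  click   25       359      IN
filter rows where n <= 200:
  action    n  duration country
5  click  200        96      BR
4  login  185       204      FR
9  click   35       585      CA
6  click   25       359      IN
drop duplicate action (keep=last):
  action    n  duration country
4  login  185       204      FR
6  click   25       359      IN
add column n_minus_duration = t['n'] - t['duration']:
  action    n  duration country  n_minus_duration
4  login  185       204      FR               -19
6  click   25       359      IN              -334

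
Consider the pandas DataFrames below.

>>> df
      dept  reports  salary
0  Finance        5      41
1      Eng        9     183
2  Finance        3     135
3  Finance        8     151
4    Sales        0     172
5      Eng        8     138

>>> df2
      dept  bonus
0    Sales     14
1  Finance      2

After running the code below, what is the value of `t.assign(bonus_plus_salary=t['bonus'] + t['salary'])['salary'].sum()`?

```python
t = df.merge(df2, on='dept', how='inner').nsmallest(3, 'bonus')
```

327

merge on 'dept' (how='inner') → 4 rows:
      dept  reports  salary  bonus
0  Finance        5      41      2
1  Finance        3     135      2
2  Finance        8     151      2
3    Sales        0     172     14
take 3 rows with smallest bonus:
      dept  reports  salary  bonus
0  Finance        5      41      2
1  Finance        3     135      2
2  Finance        8     151      2
add column bonus_plus_salary = t['bonus'] + t['salary']:
      dept  reports  salary  bonus  bonus_plus_salary
0  Finance        5      41      2                 43
1  Finance        3     135      2                137
2  Finance        8     151      2                153
Taking the sum of column 'salary' gives 327.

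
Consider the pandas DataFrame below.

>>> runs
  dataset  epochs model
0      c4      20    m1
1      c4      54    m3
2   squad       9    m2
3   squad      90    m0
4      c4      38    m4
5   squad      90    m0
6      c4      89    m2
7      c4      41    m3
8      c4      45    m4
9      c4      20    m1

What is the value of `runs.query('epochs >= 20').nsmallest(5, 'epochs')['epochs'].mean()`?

32.8

filter rows where epochs >= 20:
  dataset  epochs model
0      c4      20    m1
1      c4      54    m3
3   squad      90    m0
4      c4      38    m4
5   squad      90    m0
6      c4      89    m2
7      c4      41    m3
8      c4      45    m4
9      c4      20    m1
take 5 rows with smallest epochs:
  dataset  epochs model
0      c4      20    m1
9      c4      20    m1
4      c4      38    m4
7      c4      41    m3
8      c4      45    m4
Taking the mean of column 'epochs' gives 32.8.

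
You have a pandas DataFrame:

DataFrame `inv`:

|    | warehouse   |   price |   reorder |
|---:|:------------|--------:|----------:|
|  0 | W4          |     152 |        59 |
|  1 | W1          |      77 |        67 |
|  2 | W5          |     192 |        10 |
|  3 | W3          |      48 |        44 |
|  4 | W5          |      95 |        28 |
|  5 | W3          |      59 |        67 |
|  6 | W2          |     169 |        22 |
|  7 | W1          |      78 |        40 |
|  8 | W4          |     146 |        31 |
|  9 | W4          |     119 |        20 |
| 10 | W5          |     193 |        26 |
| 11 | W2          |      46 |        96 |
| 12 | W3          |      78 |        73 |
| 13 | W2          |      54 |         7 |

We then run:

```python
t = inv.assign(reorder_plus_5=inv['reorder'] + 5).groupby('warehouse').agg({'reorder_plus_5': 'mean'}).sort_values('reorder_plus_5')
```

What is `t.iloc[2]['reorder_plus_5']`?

add column reorder_plus_5 = inv['reorder'] + 5:
   warehouse  price  reorder  reorder_plus_5
0         W4    152       59              64
1         W1     77       67              72
2         W5    192       10              15
3         W3     48       44              49
4         W5     95       28              33
5         W3     59       67              72
6         W2    169       22              27
7         W1     78       40              45
8         W4    146       31              36
9         W4    119       20              25
10        W5    193       26              31
11        W2     46       96             101
12        W3     78       73              78
13        W2     54        7              12
group by warehouse, mean of reorder_plus_5:
           reorder_plus_5
warehouse                
W1              58.500000
W2              46.666667
W3              66.333333
W4              41.666667
W5              26.333333
sort by reorder_plus_5:
           reorder_plus_5
warehouse                
W5              26.333333
W4              41.666667
W2              46.666667
W1              58.500000
W3              66.333333
Reading off the value at position 2, column 'reorder_plus_5', we get 46.6666666667.

46.6666666667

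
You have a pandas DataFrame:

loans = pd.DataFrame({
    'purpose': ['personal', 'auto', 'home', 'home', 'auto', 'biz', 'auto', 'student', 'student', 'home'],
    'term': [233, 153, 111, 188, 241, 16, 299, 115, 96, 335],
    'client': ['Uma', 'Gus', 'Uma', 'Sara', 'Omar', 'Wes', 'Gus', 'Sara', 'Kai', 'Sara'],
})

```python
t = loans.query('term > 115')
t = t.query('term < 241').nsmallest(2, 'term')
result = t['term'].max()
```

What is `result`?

188

filter rows where term > 115:
    purpose  term client
0  personal   233    Uma
1      auto   153    Gus
3      home   188   Sara
4      auto   241   Omar
6      auto   299    Gus
9      home   335   Sara
filter rows where term < 241:
    purpose  term client
0  personal   233    Uma
1      auto   153    Gus
3      home   188   Sara
take 2 rows with smallest term:
  purpose  term client
1    auto   153    Gus
3    home   188   Sara
Then the max of column 'term': 188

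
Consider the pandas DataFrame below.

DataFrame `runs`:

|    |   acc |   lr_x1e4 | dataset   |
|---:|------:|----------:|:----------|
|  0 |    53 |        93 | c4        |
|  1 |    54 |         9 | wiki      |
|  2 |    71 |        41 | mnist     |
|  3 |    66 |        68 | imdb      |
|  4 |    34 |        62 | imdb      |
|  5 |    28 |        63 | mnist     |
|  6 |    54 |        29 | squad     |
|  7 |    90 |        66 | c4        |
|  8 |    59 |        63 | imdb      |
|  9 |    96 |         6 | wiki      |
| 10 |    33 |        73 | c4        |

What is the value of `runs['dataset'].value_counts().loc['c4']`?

3

value_counts of dataset:
dataset
c4       3
imdb     3
wiki     2
mnist    2
squad    1
Name: count, dtype: int64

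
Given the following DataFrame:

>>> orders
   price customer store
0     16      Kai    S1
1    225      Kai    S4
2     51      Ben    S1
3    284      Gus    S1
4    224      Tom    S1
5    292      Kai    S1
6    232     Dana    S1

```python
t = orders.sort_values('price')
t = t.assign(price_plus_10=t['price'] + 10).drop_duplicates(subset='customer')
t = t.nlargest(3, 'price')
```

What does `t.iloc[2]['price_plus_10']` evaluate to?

sort by price:
   price customer store
0     16      Kai    S1
2     51      Ben    S1
4    224      Tom    S1
1    225      Kai    S4
6    232     Dana    S1
3    284      Gus    S1
5    292      Kai    S1
add column price_plus_10 = t['price'] + 10:
   price customer store  price_plus_10
0     16      Kai    S1             26
2     51      Ben    S1             61
4    224      Tom    S1            234
1    225      Kai    S4            235
6    232     Dana    S1            242
3    284      Gus    S1            294
5    292      Kai    S1            302
drop duplicate customer (keep=first):
   price customer store  price_plus_10
0     16      Kai    S1             26
2     51      Ben    S1             61
4    224      Tom    S1            234
6    232     Dana    S1            242
3    284      Gus    S1            294
take 3 rows with largest price:
   price customer store  price_plus_10
3    284      Gus    S1            294
6    232     Dana    S1            242
4    224      Tom    S1            234
So iloc[2]['price_plus_10'] = 234.

234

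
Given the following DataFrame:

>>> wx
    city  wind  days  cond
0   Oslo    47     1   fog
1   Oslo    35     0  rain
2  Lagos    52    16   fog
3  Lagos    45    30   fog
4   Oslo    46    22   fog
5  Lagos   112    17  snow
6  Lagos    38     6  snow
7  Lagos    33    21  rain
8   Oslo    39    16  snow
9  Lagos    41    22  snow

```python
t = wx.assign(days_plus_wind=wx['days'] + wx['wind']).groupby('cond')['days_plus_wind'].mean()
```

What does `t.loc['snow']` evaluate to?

add column days_plus_wind = wx['days'] + wx['wind']:
    city  wind  days  cond  days_plus_wind
0   Oslo    47     1   fog              48
1   Oslo    35     0  rain              35
2  Lagos    52    16   fog              68
3  Lagos    45    30   fog              75
4   Oslo    46    22   fog              68
5  Lagos   112    17  snow             129
6  Lagos    38     6  snow              44
7  Lagos    33    21  rain              54
8   Oslo    39    16  snow              55
9  Lagos    41    22  snow              63
group by cond, mean of days_plus_wind:
cond
fog     64.75
rain    44.50
snow    72.75
Name: days_plus_wind, dtype: float64

72.75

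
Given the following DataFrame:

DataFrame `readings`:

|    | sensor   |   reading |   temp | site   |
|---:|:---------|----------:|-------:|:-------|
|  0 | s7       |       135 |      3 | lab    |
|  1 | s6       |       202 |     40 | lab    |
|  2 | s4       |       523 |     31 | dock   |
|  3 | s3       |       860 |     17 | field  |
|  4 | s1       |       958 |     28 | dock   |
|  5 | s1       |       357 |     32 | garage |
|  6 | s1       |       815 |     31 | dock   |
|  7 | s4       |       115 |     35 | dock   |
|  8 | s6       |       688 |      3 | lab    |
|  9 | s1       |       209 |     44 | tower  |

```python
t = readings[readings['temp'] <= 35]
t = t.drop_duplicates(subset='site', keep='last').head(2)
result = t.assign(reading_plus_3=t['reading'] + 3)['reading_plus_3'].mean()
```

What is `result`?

filter rows where temp <= 35:
  sensor  reading  temp    site
0     s7      135     3     lab
2     s4      523    31    dock
3     s3      860    17   field
4     s1      958    28    dock
5     s1      357    32  garage
6     s1      815    31    dock
7     s4      115    35    dock
8     s6      688     3     lab
drop duplicate site (keep=last):
  sensor  reading  temp    site
3     s3      860    17   field
5     s1      357    32  garage
7     s4      115    35    dock
8     s6      688     3     lab
take first 2 rows:
  sensor  reading  temp    site
3     s3      860    17   field
5     s1      357    32  garage
add column reading_plus_3 = t['reading'] + 3:
  sensor  reading  temp    site  reading_plus_3
3     s3      860    17   field             863
5     s1      357    32  garage             360
So mean() = 611.5.

611.5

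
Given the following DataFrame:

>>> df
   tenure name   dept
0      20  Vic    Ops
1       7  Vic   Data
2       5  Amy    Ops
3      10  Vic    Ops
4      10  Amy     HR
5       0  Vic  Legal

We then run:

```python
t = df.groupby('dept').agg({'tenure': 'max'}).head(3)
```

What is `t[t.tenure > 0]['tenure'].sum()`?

17

group by dept, max of tenure:
       tenure
dept         
Data        7
HR         10
Legal       0
Ops        20
take first 3 rows:
       tenure
dept         
Data        7
HR         10
Legal       0
filter rows where tenure > 0:
      tenure
dept        
Data       7
HR        10
sum of column 'tenure' → 17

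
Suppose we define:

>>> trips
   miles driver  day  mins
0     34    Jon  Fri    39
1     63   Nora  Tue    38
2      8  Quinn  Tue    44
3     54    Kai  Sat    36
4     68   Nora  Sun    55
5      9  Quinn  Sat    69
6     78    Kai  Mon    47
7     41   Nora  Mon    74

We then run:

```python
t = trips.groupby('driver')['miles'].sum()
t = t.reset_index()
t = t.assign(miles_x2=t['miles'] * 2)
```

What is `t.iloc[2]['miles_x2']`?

group by driver, sum of miles:
driver
Jon       34
Kai      132
Nora     172
Quinn     17
Name: miles, dtype: int64
reset_index():
  driver  miles
0    Jon     34
1    Kai    132
2   Nora    172
3  Quinn     17
add column miles_x2 = t['miles'] * 2:
  driver  miles  miles_x2
0    Jon     34        68
1    Kai    132       264
2   Nora    172       344
3  Quinn     17        34

344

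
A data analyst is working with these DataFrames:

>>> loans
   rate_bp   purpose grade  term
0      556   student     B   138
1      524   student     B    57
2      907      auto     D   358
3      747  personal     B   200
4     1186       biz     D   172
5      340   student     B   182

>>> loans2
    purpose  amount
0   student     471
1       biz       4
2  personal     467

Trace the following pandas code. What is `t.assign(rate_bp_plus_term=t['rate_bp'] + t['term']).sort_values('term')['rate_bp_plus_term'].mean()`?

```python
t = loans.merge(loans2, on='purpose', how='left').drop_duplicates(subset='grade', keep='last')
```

940.0

merge on 'purpose' (how='left') → 6 rows:
   rate_bp   purpose grade  term  amount
0      556   student     B   138   471.0
1      524   student     B    57   471.0
2      907      auto     D   358     NaN
3      747  personal     B   200   467.0
4     1186       biz     D   172     4.0
5      340   student     B   182   471.0
drop duplicate grade (keep=last):
   rate_bp  purpose grade  term  amount
4     1186      biz     D   172     4.0
5      340  student     B   182   471.0
add column rate_bp_plus_term = t['rate_bp'] + t['term']:
   rate_bp  purpose grade  term  amount  rate_bp_plus_term
4     1186      biz     D   172     4.0               1358
5      340  student     B   182   471.0                522
sort by term:
   rate_bp  purpose grade  term  amount  rate_bp_plus_term
4     1186      biz     D   172     4.0               1358
5      340  student     B   182   471.0                522
The mean of column 'rate_bp_plus_term' is 940.0.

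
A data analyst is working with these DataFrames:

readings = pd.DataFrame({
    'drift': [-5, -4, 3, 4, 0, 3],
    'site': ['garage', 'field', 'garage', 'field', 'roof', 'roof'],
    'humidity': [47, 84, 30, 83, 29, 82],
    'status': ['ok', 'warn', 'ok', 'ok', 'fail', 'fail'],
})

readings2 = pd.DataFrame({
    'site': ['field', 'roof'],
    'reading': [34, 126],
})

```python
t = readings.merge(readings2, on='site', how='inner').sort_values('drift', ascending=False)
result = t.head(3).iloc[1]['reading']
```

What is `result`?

merge on 'site' (how='inner') → 4 rows:
   drift   site  humidity status  reading
0     -4  field        84   warn       34
1      4  field        83     ok       34
2      0   roof        29   fail      126
3      3   roof        82   fail      126
sort by drift descending:
   drift   site  humidity status  reading
1      4  field        83     ok       34
3      3   roof        82   fail      126
2      0   roof        29   fail      126
0     -4  field        84   warn       34
take first 3 rows:
   drift   site  humidity status  reading
1      4  field        83     ok       34
3      3   roof        82   fail      126
2      0   roof        29   fail      126

126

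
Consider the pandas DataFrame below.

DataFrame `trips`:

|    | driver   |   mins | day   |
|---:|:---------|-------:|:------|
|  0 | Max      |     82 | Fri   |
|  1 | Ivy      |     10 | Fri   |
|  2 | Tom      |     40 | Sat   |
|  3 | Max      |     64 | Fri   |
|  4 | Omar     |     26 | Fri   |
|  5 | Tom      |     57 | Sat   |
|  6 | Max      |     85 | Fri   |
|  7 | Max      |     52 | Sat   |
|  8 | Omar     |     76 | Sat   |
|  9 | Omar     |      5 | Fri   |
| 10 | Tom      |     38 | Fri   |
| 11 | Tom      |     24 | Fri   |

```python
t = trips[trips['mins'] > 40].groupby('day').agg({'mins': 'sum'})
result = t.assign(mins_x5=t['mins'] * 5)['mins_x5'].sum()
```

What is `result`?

2080

filter rows where mins > 40:
  driver  mins  day
0    Max    82  Fri
3    Max    64  Fri
5    Tom    57  Sat
6    Max    85  Fri
7    Max    52  Sat
8   Omar    76  Sat
group by day, sum of mins:
     mins
day      
Fri   231
Sat   185
add column mins_x5 = t['mins'] * 5:
     mins  mins_x5
day               
Fri   231     1155
Sat   185      925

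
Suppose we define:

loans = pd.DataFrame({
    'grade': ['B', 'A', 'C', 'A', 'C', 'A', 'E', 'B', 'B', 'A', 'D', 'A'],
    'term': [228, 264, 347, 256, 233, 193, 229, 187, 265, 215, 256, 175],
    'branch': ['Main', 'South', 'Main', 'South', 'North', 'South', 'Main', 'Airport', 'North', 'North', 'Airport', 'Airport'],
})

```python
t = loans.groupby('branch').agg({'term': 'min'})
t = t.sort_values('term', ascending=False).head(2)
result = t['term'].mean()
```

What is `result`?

221.5

group by branch, min of term:
         term
branch       
Airport   175
Main      228
North     215
South     193
sort by term descending:
         term
branch       
Main      228
North     215
South     193
Airport   175
take first 2 rows:
        term
branch      
Main     228
North    215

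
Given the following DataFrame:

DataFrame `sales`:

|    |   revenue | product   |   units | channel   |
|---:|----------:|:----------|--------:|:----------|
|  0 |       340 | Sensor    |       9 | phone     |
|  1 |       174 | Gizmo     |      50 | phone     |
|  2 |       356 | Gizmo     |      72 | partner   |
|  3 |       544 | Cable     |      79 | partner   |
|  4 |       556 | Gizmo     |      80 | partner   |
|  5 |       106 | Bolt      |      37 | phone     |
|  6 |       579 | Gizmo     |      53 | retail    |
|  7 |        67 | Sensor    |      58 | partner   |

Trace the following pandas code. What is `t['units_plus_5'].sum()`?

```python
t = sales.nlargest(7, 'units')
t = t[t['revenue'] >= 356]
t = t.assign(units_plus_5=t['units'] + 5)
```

take 7 rows with largest units:
   revenue product  units  channel
4      556   Gizmo     80  partner
3      544   Cable     79  partner
2      356   Gizmo     72  partner
7       67  Sensor     58  partner
6      579   Gizmo     53   retail
1      174   Gizmo     50    phone
5      106    Bolt     37    phone
filter rows where revenue >= 356:
   revenue product  units  channel
4      556   Gizmo     80  partner
3      544   Cable     79  partner
2      356   Gizmo     72  partner
6      579   Gizmo     53   retail
add column units_plus_5 = t['units'] + 5:
   revenue product  units  channel  units_plus_5
4      556   Gizmo     80  partner            85
3      544   Cable     79  partner            84
2      356   Gizmo     72  partner            77
6      579   Gizmo     53   retail            58
Hence 304.

304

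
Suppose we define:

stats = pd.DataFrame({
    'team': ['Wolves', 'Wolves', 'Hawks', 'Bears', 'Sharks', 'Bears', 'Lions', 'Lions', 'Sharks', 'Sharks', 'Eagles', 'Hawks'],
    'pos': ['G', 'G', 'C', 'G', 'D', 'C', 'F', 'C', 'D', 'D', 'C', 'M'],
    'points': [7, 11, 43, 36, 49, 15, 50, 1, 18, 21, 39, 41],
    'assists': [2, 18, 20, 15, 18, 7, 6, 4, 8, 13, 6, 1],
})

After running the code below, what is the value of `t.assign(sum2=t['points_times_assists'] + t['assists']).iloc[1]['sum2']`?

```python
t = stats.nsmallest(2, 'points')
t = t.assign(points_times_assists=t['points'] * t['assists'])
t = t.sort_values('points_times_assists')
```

16

take 2 rows with smallest points:
     team pos  points  assists
7   Lions   C       1        4
0  Wolves   G       7        2
add column points_times_assists = t['points'] * t['assists']:
     team pos  points  assists  points_times_assists
7   Lions   C       1        4                     4
0  Wolves   G       7        2                    14
sort by points_times_assists:
     team pos  points  assists  points_times_assists
7   Lions   C       1        4                     4
0  Wolves   G       7        2                    14
add column sum2 = t['points_times_assists'] + t['assists']:
     team pos  points  assists  points_times_assists  sum2
7   Lions   C       1        4                     4     8
0  Wolves   G       7        2                    14    16
Then the value at position 1, column 'sum2': 16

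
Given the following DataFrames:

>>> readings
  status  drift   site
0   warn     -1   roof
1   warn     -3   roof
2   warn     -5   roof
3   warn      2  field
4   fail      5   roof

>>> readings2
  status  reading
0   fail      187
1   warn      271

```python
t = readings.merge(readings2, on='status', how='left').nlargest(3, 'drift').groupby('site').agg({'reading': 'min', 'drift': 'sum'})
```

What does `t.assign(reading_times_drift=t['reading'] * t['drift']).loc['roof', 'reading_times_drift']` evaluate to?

748

merge on 'status' (how='left') → 5 rows:
  status  drift   site  reading
0   warn     -1   roof      271
1   warn     -3   roof      271
2   warn     -5   roof      271
3   warn      2  field      271
4   fail      5   roof      187
take 3 rows with largest drift:
  status  drift   site  reading
4   fail      5   roof      187
3   warn      2  field      271
0   warn     -1   roof      271
group by site: min(reading), sum(drift):
       reading  drift
site                 
field      271      2
roof       187      4
add column reading_times_drift = t['reading'] * t['drift']:
       reading  drift  reading_times_drift
site                                      
field      271      2                  542
roof       187      4                  748
So loc['roof', 'reading_times_drift'] = 748.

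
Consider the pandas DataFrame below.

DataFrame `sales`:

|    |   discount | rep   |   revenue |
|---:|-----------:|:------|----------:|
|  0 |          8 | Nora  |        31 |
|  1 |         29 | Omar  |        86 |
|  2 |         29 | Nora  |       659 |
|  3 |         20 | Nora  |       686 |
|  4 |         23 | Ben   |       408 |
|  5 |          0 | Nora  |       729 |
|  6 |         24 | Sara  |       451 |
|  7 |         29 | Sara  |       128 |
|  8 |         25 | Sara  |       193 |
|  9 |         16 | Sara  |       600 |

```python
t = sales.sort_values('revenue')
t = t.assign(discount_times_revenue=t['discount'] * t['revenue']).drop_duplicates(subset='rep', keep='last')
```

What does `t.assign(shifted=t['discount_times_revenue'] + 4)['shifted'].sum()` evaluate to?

21494

sort by revenue:
   discount   rep  revenue
0         8  Nora       31
1        29  Omar       86
7        29  Sara      128
8        25  Sara      193
4        23   Ben      408
6        24  Sara      451
9        16  Sara      600
2        29  Nora      659
3        20  Nora      686
5         0  Nora      729
add column discount_times_revenue = t['discount'] * t['revenue']:
   discount   rep  revenue  discount_times_revenue
0         8  Nora       31                     248
1        29  Omar       86                    2494
7        29  Sara      128                    3712
8        25  Sara      193                    4825
4        23   Ben      408                    9384
6        24  Sara      451                   10824
9        16  Sara      600                    9600
2        29  Nora      659                   19111
3        20  Nora      686                   13720
5         0  Nora      729                       0
drop duplicate rep (keep=last):
   discount   rep  revenue  discount_times_revenue
1        29  Omar       86                    2494
4        23   Ben      408                    9384
9        16  Sara      600                    9600
5         0  Nora      729                       0
add column shifted = t['discount_times_revenue'] + 4:
   discount   rep  revenue  discount_times_revenue  shifted
1        29  Omar       86                    2494     2498
4        23   Ben      408                    9384     9388
9        16  Sara      600                    9600     9604
5         0  Nora      729                       0        4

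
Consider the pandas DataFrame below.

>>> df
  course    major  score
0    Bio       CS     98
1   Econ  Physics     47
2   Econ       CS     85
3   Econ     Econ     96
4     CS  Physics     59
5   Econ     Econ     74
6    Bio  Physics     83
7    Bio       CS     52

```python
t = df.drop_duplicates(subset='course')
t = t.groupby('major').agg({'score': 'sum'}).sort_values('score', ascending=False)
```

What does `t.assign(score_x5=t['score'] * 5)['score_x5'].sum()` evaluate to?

1020

drop duplicate course (keep=first):
  course    major  score
0    Bio       CS     98
1   Econ  Physics     47
4     CS  Physics     59
group by major, sum of score:
         score
major         
CS          98
Physics    106
sort by score descending:
         score
major         
Physics    106
CS          98
add column score_x5 = t['score'] * 5:
         score  score_x5
major                   
Physics    106       530
CS          98       490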